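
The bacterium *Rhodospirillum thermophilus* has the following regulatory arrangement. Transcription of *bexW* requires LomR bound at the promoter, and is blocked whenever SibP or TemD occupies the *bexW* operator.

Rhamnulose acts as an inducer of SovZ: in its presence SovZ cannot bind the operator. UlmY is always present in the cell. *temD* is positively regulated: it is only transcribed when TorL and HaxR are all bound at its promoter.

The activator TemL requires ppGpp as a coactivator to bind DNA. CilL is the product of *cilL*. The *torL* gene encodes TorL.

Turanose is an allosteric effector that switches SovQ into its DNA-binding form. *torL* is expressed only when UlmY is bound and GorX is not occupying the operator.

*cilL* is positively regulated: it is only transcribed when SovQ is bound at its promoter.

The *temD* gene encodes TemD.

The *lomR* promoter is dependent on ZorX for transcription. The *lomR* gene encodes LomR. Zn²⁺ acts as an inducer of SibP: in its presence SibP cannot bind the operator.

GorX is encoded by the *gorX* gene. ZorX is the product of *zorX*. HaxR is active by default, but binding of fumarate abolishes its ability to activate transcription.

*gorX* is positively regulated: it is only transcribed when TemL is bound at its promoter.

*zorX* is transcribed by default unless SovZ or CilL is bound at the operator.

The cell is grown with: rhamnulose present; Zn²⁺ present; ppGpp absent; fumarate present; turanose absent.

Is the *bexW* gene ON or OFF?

Rhamnulose is present, so SovZ is inactive.
Turanose is absent, so SovQ is inactive.
Required activator SovQ is absent, so *cilL* is not transcribed.
So CilL is not produced.
With no repressor bound, *zorX* is transcribed.
So ZorX is produced and active.
No repressor is bound and ZorX is active, so *lomR* is transcribed.
So LomR is produced and active.
Zn²⁺ is present, so SibP is inactive.
UlmY is produced constitutively and is active.
ppGpp is absent, so TemL is inactive.
Required activator TemL is absent, so *gorX* is not transcribed.
So GorX is not produced.
No repressor is bound and UlmY is active, so *torL* is transcribed.
So TorL is produced and active.
Fumarate is present, so HaxR is inactive.
Required activator HaxR is absent, so *temD* is not transcribed.
So TemD is not produced.
No repressor is bound and LomR is active, so *bexW* is transcribed.

ON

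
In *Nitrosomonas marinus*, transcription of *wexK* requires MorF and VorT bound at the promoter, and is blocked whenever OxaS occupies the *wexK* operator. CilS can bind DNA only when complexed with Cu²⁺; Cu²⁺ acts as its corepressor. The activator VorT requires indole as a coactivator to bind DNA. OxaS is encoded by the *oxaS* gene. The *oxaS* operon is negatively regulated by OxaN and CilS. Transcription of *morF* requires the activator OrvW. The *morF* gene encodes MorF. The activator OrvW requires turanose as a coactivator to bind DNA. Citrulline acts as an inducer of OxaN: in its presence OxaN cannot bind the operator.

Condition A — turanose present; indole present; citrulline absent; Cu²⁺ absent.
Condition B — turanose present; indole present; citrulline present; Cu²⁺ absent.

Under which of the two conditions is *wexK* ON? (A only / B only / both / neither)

Condition A:
Turanose is present, so OrvW is active.
No repressor is bound and OrvW is active, so *morF* is transcribed.
So MorF is produced and active.
Indole is present, so VorT is active.
Citrulline is absent, so OxaN is active.
Cu²⁺ is absent, so CilS is inactive.
With repressor OxaN bound, *oxaS* is not transcribed.
So OxaS is not produced.
No repressor is bound and MorF and VorT are active, so *wexK* is transcribed.
→ *wexK* is ON in A.
Condition B:
Turanose is present, so OrvW is active.
No repressor is bound and OrvW is active, so *morF* is transcribed.
So MorF is produced and active.
Indole is present, so VorT is active.
Citrulline is present, so OxaN is inactive.
Cu²⁺ is absent, so CilS is inactive.
With no repressor bound, *oxaS* is transcribed.
So OxaS is produced and active.
With repressor OxaS bound, *wexK* is not transcribed.
→ *wexK* is OFF in B.

A only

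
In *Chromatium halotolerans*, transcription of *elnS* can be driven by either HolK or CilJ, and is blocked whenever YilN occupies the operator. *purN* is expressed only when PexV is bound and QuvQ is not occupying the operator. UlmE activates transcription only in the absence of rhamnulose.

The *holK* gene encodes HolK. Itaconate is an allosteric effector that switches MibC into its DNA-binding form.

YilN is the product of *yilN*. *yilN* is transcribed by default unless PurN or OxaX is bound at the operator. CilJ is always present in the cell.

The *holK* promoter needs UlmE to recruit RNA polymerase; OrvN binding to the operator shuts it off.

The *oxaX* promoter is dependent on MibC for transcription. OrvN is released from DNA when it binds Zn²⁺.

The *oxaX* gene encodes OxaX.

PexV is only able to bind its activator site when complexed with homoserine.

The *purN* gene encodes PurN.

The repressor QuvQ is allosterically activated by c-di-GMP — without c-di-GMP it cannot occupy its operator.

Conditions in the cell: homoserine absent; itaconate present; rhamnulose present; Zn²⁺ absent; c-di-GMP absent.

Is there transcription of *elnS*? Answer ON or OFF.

ON

Homoserine is absent, so PexV is inactive.
c-di-GMP is absent, so QuvQ is inactive.
Required activator PexV is absent, so *purN* is not transcribed.
So PurN is not produced.
Itaconate is present, so MibC is active.
No repressor is bound and MibC is active, so *oxaX* is transcribed.
So OxaX is produced and active.
With repressor OxaX bound, *yilN* is not transcribed.
So YilN is not produced.
Rhamnulose is present, so UlmE is inactive.
Zn²⁺ is absent, so OrvN is active.
With repressor OrvN bound, *holK* is not transcribed.
So HolK is not produced.
CilJ is produced constitutively and is active.
Activator CilJ is present, so *elnS* is transcribed.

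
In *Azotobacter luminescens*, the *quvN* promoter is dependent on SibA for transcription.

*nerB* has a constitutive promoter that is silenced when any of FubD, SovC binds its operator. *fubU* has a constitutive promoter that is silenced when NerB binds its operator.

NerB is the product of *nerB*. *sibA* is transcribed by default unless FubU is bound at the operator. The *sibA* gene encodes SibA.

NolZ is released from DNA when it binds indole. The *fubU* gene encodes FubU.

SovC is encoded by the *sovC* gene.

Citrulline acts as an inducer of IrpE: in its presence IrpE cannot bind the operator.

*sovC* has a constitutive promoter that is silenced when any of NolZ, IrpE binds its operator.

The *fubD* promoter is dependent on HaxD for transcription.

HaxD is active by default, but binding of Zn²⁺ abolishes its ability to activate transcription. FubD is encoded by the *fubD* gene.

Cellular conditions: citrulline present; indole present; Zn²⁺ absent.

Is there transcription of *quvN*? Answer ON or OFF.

OFF

Zn²⁺ is absent, so HaxD is active.
No repressor is bound and HaxD is active, so *fubD* is transcribed.
So FubD is produced and active.
Indole is present, so NolZ is inactive.
Citrulline is present, so IrpE is inactive.
With no repressor bound, *sovC* is transcribed.
So SovC is produced and active.
With repressor FubD bound, *nerB* is not transcribed.
So NerB is not produced.
With no repressor bound, *fubU* is transcribed.
So FubU is produced and active.
With repressor FubU bound, *sibA* is not transcribed.
So SibA is not produced.
Required activator SibA is absent, so *quvN* is not transcribed.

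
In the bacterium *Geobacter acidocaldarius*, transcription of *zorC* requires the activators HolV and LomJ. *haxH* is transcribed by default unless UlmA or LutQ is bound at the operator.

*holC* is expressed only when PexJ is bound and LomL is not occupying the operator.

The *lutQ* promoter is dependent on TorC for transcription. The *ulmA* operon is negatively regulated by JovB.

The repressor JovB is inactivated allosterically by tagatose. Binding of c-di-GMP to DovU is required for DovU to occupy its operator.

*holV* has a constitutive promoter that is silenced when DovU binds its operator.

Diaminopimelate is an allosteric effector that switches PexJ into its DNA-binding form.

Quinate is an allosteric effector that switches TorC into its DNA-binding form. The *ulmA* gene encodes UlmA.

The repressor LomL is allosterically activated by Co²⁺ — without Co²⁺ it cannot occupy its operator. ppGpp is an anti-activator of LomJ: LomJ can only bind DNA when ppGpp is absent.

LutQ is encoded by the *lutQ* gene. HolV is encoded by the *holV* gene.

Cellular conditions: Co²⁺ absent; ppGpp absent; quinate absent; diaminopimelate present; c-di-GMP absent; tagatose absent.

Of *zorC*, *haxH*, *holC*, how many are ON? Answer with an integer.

3

c-di-GMP is absent, so DovU is inactive.
With no repressor bound, *holV* is transcribed.
So HolV is produced and active.
ppGpp is absent, so LomJ is active.
No repressor is bound and HolV and LomJ are active, so *zorC* is transcribed.
→ *zorC* is ON.
Tagatose is absent, so JovB is active.
With repressor JovB bound, *ulmA* is not transcribed.
So UlmA is not produced.
Quinate is absent, so TorC is inactive.
Required activator TorC is absent, so *lutQ* is not transcribed.
So LutQ is not produced.
With no repressor bound, *haxH* is transcribed.
→ *haxH* is ON.
Diaminopimelate is present, so PexJ is active.
Co²⁺ is absent, so LomL is inactive.
No repressor is bound and PexJ is active, so *holC* is transcribed.
→ *holC* is ON.
3 of the 3 genes are transcribed.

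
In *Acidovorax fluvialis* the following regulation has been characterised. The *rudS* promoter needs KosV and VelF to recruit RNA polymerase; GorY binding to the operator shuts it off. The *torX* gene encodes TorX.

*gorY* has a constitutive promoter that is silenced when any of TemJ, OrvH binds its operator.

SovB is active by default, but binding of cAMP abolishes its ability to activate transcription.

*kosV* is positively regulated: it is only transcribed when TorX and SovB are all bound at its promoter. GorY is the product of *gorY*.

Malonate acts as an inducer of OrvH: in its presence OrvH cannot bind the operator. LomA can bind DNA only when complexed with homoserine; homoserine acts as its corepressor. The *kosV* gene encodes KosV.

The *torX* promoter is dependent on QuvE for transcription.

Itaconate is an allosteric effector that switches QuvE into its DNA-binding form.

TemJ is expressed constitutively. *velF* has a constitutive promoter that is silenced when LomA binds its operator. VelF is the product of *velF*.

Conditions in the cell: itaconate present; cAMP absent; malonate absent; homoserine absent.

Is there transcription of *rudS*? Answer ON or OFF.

TemJ is produced constitutively and is active.
Malonate is absent, so OrvH is active.
With repressor TemJ bound, *gorY* is not transcribed.
So GorY is not produced.
Itaconate is present, so QuvE is active.
No repressor is bound and QuvE is active, so *torX* is transcribed.
So TorX is produced and active.
cAMP is absent, so SovB is active.
No repressor is bound and TorX and SovB are active, so *kosV* is transcribed.
So KosV is produced and active.
Homoserine is absent, so LomA is inactive.
With no repressor bound, *velF* is transcribed.
So VelF is produced and active.
No repressor is bound and KosV and VelF are active, so *rudS* is transcribed.

ON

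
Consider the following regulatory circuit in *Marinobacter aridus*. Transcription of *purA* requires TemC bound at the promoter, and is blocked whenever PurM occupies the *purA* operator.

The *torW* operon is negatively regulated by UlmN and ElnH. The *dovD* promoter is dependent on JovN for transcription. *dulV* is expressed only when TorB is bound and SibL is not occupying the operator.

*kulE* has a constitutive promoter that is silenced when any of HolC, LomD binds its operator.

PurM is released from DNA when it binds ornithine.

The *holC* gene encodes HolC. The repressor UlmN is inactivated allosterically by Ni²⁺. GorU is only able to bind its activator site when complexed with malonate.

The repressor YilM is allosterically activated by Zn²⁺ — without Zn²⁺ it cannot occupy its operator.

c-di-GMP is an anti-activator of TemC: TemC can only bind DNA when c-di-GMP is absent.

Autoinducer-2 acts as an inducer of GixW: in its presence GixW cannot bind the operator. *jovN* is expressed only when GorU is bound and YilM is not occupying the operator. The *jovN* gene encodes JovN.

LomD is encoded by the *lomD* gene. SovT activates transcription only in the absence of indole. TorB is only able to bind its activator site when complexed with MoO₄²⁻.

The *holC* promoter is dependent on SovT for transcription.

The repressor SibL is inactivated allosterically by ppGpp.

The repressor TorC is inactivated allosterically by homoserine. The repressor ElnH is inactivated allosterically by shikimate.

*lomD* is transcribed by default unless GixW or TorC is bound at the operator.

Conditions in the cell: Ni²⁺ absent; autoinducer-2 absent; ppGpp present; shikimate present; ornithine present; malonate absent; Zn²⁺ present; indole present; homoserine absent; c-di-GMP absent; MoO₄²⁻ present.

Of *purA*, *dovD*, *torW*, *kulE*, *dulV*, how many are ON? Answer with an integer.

Ornithine is present, so PurM is inactive.
c-di-GMP is absent, so TemC is active.
No repressor is bound and TemC is active, so *purA* is transcribed.
→ *purA* is ON.
Malonate is absent, so GorU is inactive.
Zn²⁺ is present, so YilM is active.
With repressor YilM bound, *jovN* is not transcribed.
So JovN is not produced.
Required activator JovN is absent, so *dovD* is not transcribed.
→ *dovD* is OFF.
Ni²⁺ is absent, so UlmN is active.
Shikimate is present, so ElnH is inactive.
With repressor UlmN bound, *torW* is not transcribed.
→ *torW* is OFF.
Indole is present, so SovT is inactive.
Required activator SovT is absent, so *holC* is not transcribed.
So HolC is not produced.
Autoinducer-2 is absent, so GixW is active.
Homoserine is absent, so TorC is active.
With repressor GixW bound, *lomD* is not transcribed.
So LomD is not produced.
With no repressor bound, *kulE* is transcribed.
→ *kulE* is ON.
ppGpp is present, so SibL is inactive.
MoO₄²⁻ is present, so TorB is active.
No repressor is bound and TorB is active, so *dulV* is transcribed.
→ *dulV* is ON.
3 of the 5 genes are transcribed.

3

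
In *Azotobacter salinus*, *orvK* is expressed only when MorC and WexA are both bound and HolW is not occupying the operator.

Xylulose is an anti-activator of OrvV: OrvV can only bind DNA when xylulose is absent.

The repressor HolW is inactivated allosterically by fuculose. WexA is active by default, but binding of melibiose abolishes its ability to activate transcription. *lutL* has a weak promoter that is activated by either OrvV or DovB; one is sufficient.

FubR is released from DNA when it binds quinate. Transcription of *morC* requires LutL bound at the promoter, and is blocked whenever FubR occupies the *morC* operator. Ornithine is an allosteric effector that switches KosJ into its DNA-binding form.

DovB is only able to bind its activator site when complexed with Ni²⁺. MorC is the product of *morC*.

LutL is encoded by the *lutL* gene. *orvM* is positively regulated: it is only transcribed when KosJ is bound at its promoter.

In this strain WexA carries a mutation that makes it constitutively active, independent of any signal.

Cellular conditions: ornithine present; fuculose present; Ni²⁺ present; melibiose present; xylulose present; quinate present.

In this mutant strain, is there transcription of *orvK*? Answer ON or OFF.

Fuculose is present, so HolW is inactive.
Xylulose is present, so OrvV is inactive.
Ni²⁺ is present, so DovB is active.
Activator DovB is present, so *lutL* is transcribed.
So LutL is produced and active.
Quinate is present, so FubR is inactive.
No repressor is bound and LutL is active, so *morC* is transcribed.
So MorC is produced and active.
WexA is constitutively active in this strain.
No repressor is bound and MorC and WexA are active, so *orvK* is transcribed.

ON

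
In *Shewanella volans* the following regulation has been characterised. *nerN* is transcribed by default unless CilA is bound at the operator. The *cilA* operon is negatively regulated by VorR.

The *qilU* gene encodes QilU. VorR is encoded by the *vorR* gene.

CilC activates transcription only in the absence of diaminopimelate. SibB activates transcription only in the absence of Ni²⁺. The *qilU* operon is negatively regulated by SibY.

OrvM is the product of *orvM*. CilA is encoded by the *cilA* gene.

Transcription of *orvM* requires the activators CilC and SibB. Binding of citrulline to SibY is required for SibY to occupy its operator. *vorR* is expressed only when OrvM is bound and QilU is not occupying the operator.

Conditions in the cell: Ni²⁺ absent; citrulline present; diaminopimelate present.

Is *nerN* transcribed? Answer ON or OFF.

OFF

Diaminopimelate is present, so CilC is inactive.
Ni²⁺ is absent, so SibB is active.
Required activator CilC is absent, so *orvM* is not transcribed.
So OrvM is not produced.
Citrulline is present, so SibY is active.
With repressor SibY bound, *qilU* is not transcribed.
So QilU is not produced.
Required activator OrvM is absent, so *vorR* is not transcribed.
So VorR is not produced.
With no repressor bound, *cilA* is transcribed.
So CilA is produced and active.
With repressor CilA bound, *nerN* is not transcribed.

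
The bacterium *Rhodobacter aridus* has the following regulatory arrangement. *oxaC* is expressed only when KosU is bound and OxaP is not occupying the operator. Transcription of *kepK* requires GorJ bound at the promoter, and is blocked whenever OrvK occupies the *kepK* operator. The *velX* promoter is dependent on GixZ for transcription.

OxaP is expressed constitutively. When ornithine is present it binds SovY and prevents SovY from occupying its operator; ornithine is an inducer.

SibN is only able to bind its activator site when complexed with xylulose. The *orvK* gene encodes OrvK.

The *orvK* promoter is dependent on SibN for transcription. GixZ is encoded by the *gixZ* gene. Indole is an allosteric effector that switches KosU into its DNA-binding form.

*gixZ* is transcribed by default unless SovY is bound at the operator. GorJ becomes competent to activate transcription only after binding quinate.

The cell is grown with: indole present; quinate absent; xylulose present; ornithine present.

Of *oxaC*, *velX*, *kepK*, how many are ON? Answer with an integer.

OxaP is produced constitutively and is active.
Indole is present, so KosU is active.
With repressor OxaP bound, *oxaC* is not transcribed.
→ *oxaC* is OFF.
Ornithine is present, so SovY is inactive.
With no repressor bound, *gixZ* is transcribed.
So GixZ is produced and active.
No repressor is bound and GixZ is active, so *velX* is transcribed.
→ *velX* is ON.
Quinate is absent, so GorJ is inactive.
Xylulose is present, so SibN is active.
No repressor is bound and SibN is active, so *orvK* is transcribed.
So OrvK is produced and active.
With repressor OrvK bound, *kepK* is not transcribed.
→ *kepK* is OFF.
1 of the 3 genes is transcribed.

1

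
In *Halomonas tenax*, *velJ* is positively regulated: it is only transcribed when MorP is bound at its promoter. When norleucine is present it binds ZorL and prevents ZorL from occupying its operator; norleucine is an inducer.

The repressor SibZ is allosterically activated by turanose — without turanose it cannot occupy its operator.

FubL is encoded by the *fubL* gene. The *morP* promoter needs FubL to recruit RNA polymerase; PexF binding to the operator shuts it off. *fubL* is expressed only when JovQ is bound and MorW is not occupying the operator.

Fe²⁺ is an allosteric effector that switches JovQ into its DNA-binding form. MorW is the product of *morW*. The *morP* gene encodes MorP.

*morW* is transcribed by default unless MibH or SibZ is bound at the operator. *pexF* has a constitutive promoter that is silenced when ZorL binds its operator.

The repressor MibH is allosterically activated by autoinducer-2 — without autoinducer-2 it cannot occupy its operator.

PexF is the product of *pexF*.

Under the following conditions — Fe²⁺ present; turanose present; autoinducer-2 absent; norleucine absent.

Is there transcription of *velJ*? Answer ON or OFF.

ON

Autoinducer-2 is absent, so MibH is inactive.
Turanose is present, so SibZ is active.
With repressor SibZ bound, *morW* is not transcribed.
So MorW is not produced.
Fe²⁺ is present, so JovQ is active.
No repressor is bound and JovQ is active, so *fubL* is transcribed.
So FubL is produced and active.
Norleucine is absent, so ZorL is active.
With repressor ZorL bound, *pexF* is not transcribed.
So PexF is not produced.
No repressor is bound and FubL is active, so *morP* is transcribed.
So MorP is produced and active.
No repressor is bound and MorP is active, so *velJ* is transcribed.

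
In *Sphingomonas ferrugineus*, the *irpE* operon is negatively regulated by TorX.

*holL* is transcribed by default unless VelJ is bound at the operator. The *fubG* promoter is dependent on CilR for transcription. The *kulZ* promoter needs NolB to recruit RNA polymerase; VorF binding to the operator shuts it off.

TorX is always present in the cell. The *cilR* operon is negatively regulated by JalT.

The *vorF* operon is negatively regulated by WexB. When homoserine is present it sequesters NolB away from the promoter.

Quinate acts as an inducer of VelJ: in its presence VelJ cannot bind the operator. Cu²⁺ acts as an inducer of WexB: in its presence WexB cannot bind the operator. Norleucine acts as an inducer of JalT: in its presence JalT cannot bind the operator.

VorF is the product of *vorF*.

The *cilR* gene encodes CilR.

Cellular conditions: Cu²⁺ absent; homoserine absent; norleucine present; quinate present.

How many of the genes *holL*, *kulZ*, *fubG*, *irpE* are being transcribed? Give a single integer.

3

Quinate is present, so VelJ is inactive.
With no repressor bound, *holL* is transcribed.
→ *holL* is ON.
Cu²⁺ is absent, so WexB is active.
With repressor WexB bound, *vorF* is not transcribed.
So VorF is not produced.
Homoserine is absent, so NolB is active.
No repressor is bound and NolB is active, so *kulZ* is transcribed.
→ *kulZ* is ON.
Norleucine is present, so JalT is inactive.
With no repressor bound, *cilR* is transcribed.
So CilR is produced and active.
No repressor is bound and CilR is active, so *fubG* is transcribed.
→ *fubG* is ON.
TorX is produced constitutively and is active.
With repressor TorX bound, *irpE* is not transcribed.
→ *irpE* is OFF.
3 of the 4 genes are transcribed.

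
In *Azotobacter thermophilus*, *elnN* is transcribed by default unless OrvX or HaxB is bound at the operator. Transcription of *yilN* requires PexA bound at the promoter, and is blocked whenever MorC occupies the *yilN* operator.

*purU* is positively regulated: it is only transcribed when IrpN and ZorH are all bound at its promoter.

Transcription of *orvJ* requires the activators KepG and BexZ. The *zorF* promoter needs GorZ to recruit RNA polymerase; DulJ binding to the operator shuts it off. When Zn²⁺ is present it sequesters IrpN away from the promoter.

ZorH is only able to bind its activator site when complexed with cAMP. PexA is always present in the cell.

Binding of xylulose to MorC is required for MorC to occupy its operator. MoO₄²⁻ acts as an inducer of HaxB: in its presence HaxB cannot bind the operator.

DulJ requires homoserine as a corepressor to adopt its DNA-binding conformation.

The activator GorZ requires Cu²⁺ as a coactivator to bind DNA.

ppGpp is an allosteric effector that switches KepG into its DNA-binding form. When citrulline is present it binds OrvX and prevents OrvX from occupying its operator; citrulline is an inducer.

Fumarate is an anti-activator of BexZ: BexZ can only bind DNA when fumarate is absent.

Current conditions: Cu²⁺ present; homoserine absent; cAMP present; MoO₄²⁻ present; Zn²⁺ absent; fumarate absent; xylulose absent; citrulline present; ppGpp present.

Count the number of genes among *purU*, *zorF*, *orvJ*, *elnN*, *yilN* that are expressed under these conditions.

Zn²⁺ is absent, so IrpN is active.
cAMP is present, so ZorH is active.
No repressor is bound and IrpN and ZorH are active, so *purU* is transcribed.
→ *purU* is ON.
Cu²⁺ is present, so GorZ is active.
Homoserine is absent, so DulJ is inactive.
No repressor is bound and GorZ is active, so *zorF* is transcribed.
→ *zorF* is ON.
ppGpp is present, so KepG is active.
Fumarate is absent, so BexZ is active.
No repressor is bound and KepG and BexZ are active, so *orvJ* is transcribed.
→ *orvJ* is ON.
Citrulline is present, so OrvX is inactive.
MoO₄²⁻ is present, so HaxB is inactive.
With no repressor bound, *elnN* is transcribed.
→ *elnN* is ON.
PexA is produced constitutively and is active.
Xylulose is absent, so MorC is inactive.
No repressor is bound and PexA is active, so *yilN* is transcribed.
→ *yilN* is ON.
5 of the 5 genes are transcribed.

5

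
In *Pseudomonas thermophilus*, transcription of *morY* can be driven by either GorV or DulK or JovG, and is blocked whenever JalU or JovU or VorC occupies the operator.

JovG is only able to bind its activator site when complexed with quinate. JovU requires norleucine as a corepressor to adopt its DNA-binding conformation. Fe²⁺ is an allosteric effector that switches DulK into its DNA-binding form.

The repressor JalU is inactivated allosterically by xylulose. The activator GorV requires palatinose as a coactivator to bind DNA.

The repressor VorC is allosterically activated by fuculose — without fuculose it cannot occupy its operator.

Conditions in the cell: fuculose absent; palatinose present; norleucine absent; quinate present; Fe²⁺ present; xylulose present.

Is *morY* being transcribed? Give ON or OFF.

Xylulose is present, so JalU is inactive.
Norleucine is absent, so JovU is inactive.
Palatinose is present, so GorV is active.
Fuculose is absent, so VorC is inactive.
Fe²⁺ is present, so DulK is active.
Quinate is present, so JovG is active.
Activator GorV is present, so *morY* is transcribed.

ON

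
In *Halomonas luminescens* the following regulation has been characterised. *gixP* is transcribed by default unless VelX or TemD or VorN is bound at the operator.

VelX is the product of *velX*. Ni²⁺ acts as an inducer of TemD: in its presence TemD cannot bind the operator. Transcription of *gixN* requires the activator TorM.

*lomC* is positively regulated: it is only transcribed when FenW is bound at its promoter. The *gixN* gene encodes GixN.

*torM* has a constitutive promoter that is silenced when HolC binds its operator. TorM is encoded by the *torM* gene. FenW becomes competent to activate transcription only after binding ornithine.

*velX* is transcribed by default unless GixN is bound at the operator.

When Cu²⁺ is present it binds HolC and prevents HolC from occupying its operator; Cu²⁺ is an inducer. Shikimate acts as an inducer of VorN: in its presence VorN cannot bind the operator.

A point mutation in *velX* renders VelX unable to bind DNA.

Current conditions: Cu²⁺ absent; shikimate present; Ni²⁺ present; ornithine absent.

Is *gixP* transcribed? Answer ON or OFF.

VelX is non-functional in this strain, so it has no effect.
Ni²⁺ is present, so TemD is inactive.
Shikimate is present, so VorN is inactive.
With no repressor bound, *gixP* is transcribed.

ON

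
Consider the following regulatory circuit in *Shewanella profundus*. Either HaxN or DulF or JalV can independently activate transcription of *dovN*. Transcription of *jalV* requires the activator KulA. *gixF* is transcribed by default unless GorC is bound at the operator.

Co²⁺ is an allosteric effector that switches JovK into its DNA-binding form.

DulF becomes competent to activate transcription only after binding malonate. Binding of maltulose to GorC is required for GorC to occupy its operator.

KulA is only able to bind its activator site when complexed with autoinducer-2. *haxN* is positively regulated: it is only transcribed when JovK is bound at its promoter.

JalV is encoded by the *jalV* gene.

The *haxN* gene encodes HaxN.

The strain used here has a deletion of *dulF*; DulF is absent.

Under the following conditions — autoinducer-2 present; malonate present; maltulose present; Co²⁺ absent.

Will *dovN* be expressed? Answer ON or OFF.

Co²⁺ is absent, so JovK is inactive.
Required activator JovK is absent, so *haxN* is not transcribed.
So HaxN is not produced.
DulF is non-functional in this strain, so it has no effect.
Autoinducer-2 is present, so KulA is active.
No repressor is bound and KulA is active, so *jalV* is transcribed.
So JalV is produced and active.
Activator JalV is present, so *dovN* is transcribed.

ON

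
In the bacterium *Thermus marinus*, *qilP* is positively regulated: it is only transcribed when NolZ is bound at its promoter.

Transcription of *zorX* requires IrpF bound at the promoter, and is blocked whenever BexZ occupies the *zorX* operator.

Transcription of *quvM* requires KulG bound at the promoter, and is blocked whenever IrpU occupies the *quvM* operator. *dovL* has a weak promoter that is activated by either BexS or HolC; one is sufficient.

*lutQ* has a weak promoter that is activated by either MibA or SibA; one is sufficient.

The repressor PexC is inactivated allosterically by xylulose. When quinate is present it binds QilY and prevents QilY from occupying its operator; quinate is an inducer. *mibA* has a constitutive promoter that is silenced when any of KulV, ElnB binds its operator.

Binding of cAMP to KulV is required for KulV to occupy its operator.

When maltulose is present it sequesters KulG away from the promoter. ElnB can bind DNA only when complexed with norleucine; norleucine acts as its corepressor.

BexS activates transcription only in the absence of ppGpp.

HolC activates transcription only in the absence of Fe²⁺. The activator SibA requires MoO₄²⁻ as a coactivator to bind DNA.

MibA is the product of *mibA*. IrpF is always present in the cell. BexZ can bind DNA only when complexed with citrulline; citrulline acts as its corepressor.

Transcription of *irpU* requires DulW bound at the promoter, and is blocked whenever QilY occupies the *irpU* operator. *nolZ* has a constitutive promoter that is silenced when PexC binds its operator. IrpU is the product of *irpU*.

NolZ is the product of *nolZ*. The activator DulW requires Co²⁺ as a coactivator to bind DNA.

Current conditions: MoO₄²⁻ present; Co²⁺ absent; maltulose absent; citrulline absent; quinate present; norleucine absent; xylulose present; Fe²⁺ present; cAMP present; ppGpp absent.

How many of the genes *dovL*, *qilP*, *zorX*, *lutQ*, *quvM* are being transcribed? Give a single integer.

5

ppGpp is absent, so BexS is active.
Fe²⁺ is present, so HolC is inactive.
Activator BexS is present, so *dovL* is transcribed.
→ *dovL* is ON.
Xylulose is present, so PexC is inactive.
With no repressor bound, *nolZ* is transcribed.
So NolZ is produced and active.
No repressor is bound and NolZ is active, so *qilP* is transcribed.
→ *qilP* is ON.
IrpF is produced constitutively and is active.
Citrulline is absent, so BexZ is inactive.
No repressor is bound and IrpF is active, so *zorX* is transcribed.
→ *zorX* is ON.
cAMP is present, so KulV is active.
Norleucine is absent, so ElnB is inactive.
With repressor KulV bound, *mibA* is not transcribed.
So MibA is not produced.
MoO₄²⁻ is present, so SibA is active.
Activator SibA is present, so *lutQ* is transcribed.
→ *lutQ* is ON.
Quinate is present, so QilY is inactive.
Co²⁺ is absent, so DulW is inactive.
Required activator DulW is absent, so *irpU* is not transcribed.
So IrpU is not produced.
Maltulose is absent, so KulG is active.
No repressor is bound and KulG is active, so *quvM* is transcribed.
→ *quvM* is ON.
5 of the 5 genes are transcribed.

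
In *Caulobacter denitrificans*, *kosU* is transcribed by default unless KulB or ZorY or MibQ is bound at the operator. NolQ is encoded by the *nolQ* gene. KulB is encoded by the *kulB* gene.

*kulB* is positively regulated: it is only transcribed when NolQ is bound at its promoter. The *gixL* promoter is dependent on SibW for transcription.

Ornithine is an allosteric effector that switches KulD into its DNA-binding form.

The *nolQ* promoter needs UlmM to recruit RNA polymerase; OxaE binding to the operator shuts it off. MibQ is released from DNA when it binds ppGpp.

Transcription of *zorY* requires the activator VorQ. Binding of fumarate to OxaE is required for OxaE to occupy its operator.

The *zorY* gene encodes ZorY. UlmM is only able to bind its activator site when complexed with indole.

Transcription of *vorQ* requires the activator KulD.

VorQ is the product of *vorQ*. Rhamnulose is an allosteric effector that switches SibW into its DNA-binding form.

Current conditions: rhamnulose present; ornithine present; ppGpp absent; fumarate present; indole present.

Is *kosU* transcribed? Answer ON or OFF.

Indole is present, so UlmM is active.
Fumarate is present, so OxaE is active.
With repressor OxaE bound, *nolQ* is not transcribed.
So NolQ is not produced.
Required activator NolQ is absent, so *kulB* is not transcribed.
So KulB is not produced.
Ornithine is present, so KulD is active.
No repressor is bound and KulD is active, so *vorQ* is transcribed.
So VorQ is produced and active.
No repressor is bound and VorQ is active, so *zorY* is transcribed.
So ZorY is produced and active.
ppGpp is absent, so MibQ is active.
With repressor ZorY bound, *kosU* is not transcribed.

OFF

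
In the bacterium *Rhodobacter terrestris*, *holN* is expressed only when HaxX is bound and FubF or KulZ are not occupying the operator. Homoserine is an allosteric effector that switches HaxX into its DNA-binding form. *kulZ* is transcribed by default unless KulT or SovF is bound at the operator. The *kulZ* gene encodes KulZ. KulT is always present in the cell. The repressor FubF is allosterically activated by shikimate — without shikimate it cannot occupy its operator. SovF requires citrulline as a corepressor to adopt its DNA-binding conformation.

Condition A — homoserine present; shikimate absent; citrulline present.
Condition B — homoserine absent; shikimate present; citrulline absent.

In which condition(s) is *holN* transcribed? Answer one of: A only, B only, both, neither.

A only

Condition A:
Homoserine is present, so HaxX is active.
Shikimate is absent, so FubF is inactive.
KulT is produced constitutively and is active.
Citrulline is present, so SovF is active.
With repressor KulT bound, *kulZ* is not transcribed.
So KulZ is not produced.
No repressor is bound and HaxX is active, so *holN* is transcribed.
→ *holN* is ON in A.
Condition B:
Homoserine is absent, so HaxX is inactive.
Shikimate is present, so FubF is active.
KulT is produced constitutively and is active.
Citrulline is absent, so SovF is inactive.
With repressor KulT bound, *kulZ* is not transcribed.
So KulZ is not produced.
With repressor FubF bound, *holN* is not transcribed.
→ *holN* is OFF in B.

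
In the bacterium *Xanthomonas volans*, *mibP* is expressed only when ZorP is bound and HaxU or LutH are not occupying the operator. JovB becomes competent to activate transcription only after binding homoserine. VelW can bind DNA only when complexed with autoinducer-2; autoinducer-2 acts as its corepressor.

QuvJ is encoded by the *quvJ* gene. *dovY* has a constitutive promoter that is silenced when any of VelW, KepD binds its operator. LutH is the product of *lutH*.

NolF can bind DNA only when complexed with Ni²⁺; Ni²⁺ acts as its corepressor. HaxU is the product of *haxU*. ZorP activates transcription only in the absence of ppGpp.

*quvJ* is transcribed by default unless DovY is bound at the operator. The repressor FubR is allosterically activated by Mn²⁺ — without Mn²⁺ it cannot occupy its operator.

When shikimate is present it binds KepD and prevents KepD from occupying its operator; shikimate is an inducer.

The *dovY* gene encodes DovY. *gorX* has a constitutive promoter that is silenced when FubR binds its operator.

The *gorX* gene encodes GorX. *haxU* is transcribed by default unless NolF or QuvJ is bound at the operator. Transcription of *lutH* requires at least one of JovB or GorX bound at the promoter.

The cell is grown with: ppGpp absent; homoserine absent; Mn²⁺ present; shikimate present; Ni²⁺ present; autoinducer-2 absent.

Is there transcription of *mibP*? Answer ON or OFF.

Ni²⁺ is present, so NolF is active.
Autoinducer-2 is absent, so VelW is inactive.
Shikimate is present, so KepD is inactive.
With no repressor bound, *dovY* is transcribed.
So DovY is produced and active.
With repressor DovY bound, *quvJ* is not transcribed.
So QuvJ is not produced.
With repressor NolF bound, *haxU* is not transcribed.
So HaxU is not produced.
Homoserine is absent, so JovB is inactive.
Mn²⁺ is present, so FubR is active.
With repressor FubR bound, *gorX* is not transcribed.
So GorX is not produced.
No activator is available at the *lutH* promoter, so *lutH* is not transcribed.
So LutH is not produced.
ppGpp is absent, so ZorP is active.
No repressor is bound and ZorP is active, so *mibP* is transcribed.

ON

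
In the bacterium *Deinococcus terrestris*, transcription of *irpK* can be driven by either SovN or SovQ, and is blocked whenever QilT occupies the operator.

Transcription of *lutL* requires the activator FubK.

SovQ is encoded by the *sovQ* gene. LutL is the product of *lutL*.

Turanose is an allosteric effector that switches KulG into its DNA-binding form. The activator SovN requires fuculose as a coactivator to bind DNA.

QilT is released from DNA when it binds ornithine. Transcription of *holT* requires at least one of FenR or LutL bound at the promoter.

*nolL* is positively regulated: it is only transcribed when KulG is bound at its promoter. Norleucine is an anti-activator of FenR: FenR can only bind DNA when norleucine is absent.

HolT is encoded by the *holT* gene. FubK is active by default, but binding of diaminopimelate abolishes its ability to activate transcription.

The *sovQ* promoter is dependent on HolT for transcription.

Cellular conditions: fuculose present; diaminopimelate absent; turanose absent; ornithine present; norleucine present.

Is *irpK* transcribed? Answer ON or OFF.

Ornithine is present, so QilT is inactive.
Fuculose is present, so SovN is active.
Norleucine is present, so FenR is inactive.
Diaminopimelate is absent, so FubK is active.
No repressor is bound and FubK is active, so *lutL* is transcribed.
So LutL is produced and active.
Activator LutL is present, so *holT* is transcribed.
So HolT is produced and active.
No repressor is bound and HolT is active, so *sovQ* is transcribed.
So SovQ is produced and active.
Activator SovN is present, so *irpK* is transcribed.

ON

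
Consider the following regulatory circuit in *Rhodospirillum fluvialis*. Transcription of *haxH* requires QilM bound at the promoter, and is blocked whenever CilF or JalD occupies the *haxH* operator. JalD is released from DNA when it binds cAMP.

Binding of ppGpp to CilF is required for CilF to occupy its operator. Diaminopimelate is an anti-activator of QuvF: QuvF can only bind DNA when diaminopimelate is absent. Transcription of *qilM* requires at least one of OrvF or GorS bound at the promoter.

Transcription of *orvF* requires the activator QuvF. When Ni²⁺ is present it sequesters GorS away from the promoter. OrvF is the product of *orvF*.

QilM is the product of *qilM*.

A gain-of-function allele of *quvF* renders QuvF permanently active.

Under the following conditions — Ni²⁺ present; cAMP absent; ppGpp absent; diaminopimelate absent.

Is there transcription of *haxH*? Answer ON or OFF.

ppGpp is absent, so CilF is inactive.
cAMP is absent, so JalD is active.
QuvF is constitutively active in this strain.
No repressor is bound and QuvF is active, so *orvF* is transcribed.
So OrvF is produced and active.
Ni²⁺ is present, so GorS is inactive.
Activator OrvF is present, so *qilM* is transcribed.
So QilM is produced and active.
With repressor JalD bound, *haxH* is not transcribed.

OFF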